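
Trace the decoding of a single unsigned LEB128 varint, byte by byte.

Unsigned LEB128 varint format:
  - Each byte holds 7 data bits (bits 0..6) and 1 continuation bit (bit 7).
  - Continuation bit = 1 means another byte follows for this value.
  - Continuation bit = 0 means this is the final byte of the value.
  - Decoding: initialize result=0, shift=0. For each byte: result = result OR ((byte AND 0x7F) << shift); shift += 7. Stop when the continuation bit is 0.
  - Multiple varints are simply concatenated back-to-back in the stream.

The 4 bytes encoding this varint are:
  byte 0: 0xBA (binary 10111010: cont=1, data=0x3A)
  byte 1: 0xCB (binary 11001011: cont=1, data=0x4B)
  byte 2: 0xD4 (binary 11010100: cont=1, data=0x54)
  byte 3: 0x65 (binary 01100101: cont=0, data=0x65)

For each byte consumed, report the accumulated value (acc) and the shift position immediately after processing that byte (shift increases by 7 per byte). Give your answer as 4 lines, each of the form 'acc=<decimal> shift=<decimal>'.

byte 0=0xBA: payload=0x3A=58, contrib = 58<<0 = 58; acc -> 58, shift -> 7
byte 1=0xCB: payload=0x4B=75, contrib = 75<<7 = 9600; acc -> 9658, shift -> 14
byte 2=0xD4: payload=0x54=84, contrib = 84<<14 = 1376256; acc -> 1385914, shift -> 21
byte 3=0x65: payload=0x65=101, contrib = 101<<21 = 211812352; acc -> 213198266, shift -> 28

Answer: acc=58 shift=7
acc=9658 shift=14
acc=1385914 shift=21
acc=213198266 shift=28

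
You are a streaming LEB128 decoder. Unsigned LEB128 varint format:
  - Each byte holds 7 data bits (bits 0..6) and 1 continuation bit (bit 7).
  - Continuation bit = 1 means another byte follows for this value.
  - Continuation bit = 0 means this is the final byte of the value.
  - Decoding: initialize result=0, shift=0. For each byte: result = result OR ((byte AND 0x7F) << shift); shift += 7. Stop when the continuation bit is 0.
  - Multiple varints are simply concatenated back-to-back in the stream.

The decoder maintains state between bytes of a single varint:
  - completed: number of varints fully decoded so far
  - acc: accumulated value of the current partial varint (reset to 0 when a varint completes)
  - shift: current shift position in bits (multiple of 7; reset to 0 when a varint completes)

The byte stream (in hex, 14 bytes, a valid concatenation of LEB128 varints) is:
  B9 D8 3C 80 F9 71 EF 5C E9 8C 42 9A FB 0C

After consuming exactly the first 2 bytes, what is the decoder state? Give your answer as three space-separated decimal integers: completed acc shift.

byte[0]=0xB9 cont=1 payload=0x39: acc |= 57<<0 -> completed=0 acc=57 shift=7
byte[1]=0xD8 cont=1 payload=0x58: acc |= 88<<7 -> completed=0 acc=11321 shift=14

Answer: 0 11321 14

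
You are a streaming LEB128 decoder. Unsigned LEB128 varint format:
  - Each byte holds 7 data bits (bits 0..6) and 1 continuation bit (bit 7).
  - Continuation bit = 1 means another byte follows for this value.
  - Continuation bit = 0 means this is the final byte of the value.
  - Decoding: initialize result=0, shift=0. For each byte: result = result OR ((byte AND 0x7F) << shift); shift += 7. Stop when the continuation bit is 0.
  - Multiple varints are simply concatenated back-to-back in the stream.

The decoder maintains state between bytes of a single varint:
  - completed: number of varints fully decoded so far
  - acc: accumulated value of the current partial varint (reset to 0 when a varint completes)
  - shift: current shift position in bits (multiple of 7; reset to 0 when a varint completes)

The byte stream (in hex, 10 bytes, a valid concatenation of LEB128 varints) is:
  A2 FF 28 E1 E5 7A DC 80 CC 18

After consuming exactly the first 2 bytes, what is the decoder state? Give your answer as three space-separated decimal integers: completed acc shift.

Answer: 0 16290 14

Derivation:
byte[0]=0xA2 cont=1 payload=0x22: acc |= 34<<0 -> completed=0 acc=34 shift=7
byte[1]=0xFF cont=1 payload=0x7F: acc |= 127<<7 -> completed=0 acc=16290 shift=14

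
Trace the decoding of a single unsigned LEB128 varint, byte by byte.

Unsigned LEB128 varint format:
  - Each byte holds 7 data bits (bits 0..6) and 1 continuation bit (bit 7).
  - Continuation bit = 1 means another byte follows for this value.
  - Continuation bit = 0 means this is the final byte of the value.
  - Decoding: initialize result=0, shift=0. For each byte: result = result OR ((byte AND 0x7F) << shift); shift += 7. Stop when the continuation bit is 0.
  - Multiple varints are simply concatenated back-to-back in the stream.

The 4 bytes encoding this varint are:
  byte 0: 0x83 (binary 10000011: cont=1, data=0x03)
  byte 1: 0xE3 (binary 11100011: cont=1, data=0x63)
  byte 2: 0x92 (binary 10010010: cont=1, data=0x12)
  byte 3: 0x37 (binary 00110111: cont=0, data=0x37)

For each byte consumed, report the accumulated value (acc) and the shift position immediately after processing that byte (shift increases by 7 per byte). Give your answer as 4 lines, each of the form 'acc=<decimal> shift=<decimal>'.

Answer: acc=3 shift=7
acc=12675 shift=14
acc=307587 shift=21
acc=115650947 shift=28

Derivation:
byte 0=0x83: payload=0x03=3, contrib = 3<<0 = 3; acc -> 3, shift -> 7
byte 1=0xE3: payload=0x63=99, contrib = 99<<7 = 12672; acc -> 12675, shift -> 14
byte 2=0x92: payload=0x12=18, contrib = 18<<14 = 294912; acc -> 307587, shift -> 21
byte 3=0x37: payload=0x37=55, contrib = 55<<21 = 115343360; acc -> 115650947, shift -> 28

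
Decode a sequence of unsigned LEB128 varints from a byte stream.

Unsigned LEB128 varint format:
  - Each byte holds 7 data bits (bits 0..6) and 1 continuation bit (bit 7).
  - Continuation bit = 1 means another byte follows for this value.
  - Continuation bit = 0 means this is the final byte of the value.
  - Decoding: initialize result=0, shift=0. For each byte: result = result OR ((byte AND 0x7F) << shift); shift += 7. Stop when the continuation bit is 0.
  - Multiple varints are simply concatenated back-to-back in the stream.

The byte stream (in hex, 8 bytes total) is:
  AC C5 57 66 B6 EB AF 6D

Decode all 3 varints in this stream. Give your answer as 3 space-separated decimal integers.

Answer: 1434284 102 229373366

Derivation:
  byte[0]=0xAC cont=1 payload=0x2C=44: acc |= 44<<0 -> acc=44 shift=7
  byte[1]=0xC5 cont=1 payload=0x45=69: acc |= 69<<7 -> acc=8876 shift=14
  byte[2]=0x57 cont=0 payload=0x57=87: acc |= 87<<14 -> acc=1434284 shift=21 [end]
Varint 1: bytes[0:3] = AC C5 57 -> value 1434284 (3 byte(s))
  byte[3]=0x66 cont=0 payload=0x66=102: acc |= 102<<0 -> acc=102 shift=7 [end]
Varint 2: bytes[3:4] = 66 -> value 102 (1 byte(s))
  byte[4]=0xB6 cont=1 payload=0x36=54: acc |= 54<<0 -> acc=54 shift=7
  byte[5]=0xEB cont=1 payload=0x6B=107: acc |= 107<<7 -> acc=13750 shift=14
  byte[6]=0xAF cont=1 payload=0x2F=47: acc |= 47<<14 -> acc=783798 shift=21
  byte[7]=0x6D cont=0 payload=0x6D=109: acc |= 109<<21 -> acc=229373366 shift=28 [end]
Varint 3: bytes[4:8] = B6 EB AF 6D -> value 229373366 (4 byte(s))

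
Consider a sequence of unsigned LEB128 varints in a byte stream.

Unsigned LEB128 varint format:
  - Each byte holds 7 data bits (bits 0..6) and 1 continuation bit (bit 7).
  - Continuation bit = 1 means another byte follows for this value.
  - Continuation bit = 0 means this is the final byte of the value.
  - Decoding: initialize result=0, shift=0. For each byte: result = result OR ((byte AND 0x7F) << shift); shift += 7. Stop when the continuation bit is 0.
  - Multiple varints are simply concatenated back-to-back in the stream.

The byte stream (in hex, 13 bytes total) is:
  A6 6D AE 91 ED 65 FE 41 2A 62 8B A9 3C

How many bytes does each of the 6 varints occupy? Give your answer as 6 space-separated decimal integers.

Answer: 2 4 2 1 1 3

Derivation:
  byte[0]=0xA6 cont=1 payload=0x26=38: acc |= 38<<0 -> acc=38 shift=7
  byte[1]=0x6D cont=0 payload=0x6D=109: acc |= 109<<7 -> acc=13990 shift=14 [end]
Varint 1: bytes[0:2] = A6 6D -> value 13990 (2 byte(s))
  byte[2]=0xAE cont=1 payload=0x2E=46: acc |= 46<<0 -> acc=46 shift=7
  byte[3]=0x91 cont=1 payload=0x11=17: acc |= 17<<7 -> acc=2222 shift=14
  byte[4]=0xED cont=1 payload=0x6D=109: acc |= 109<<14 -> acc=1788078 shift=21
  byte[5]=0x65 cont=0 payload=0x65=101: acc |= 101<<21 -> acc=213600430 shift=28 [end]
Varint 2: bytes[2:6] = AE 91 ED 65 -> value 213600430 (4 byte(s))
  byte[6]=0xFE cont=1 payload=0x7E=126: acc |= 126<<0 -> acc=126 shift=7
  byte[7]=0x41 cont=0 payload=0x41=65: acc |= 65<<7 -> acc=8446 shift=14 [end]
Varint 3: bytes[6:8] = FE 41 -> value 8446 (2 byte(s))
  byte[8]=0x2A cont=0 payload=0x2A=42: acc |= 42<<0 -> acc=42 shift=7 [end]
Varint 4: bytes[8:9] = 2A -> value 42 (1 byte(s))
  byte[9]=0x62 cont=0 payload=0x62=98: acc |= 98<<0 -> acc=98 shift=7 [end]
Varint 5: bytes[9:10] = 62 -> value 98 (1 byte(s))
  byte[10]=0x8B cont=1 payload=0x0B=11: acc |= 11<<0 -> acc=11 shift=7
  byte[11]=0xA9 cont=1 payload=0x29=41: acc |= 41<<7 -> acc=5259 shift=14
  byte[12]=0x3C cont=0 payload=0x3C=60: acc |= 60<<14 -> acc=988299 shift=21 [end]
Varint 6: bytes[10:13] = 8B A9 3C -> value 988299 (3 byte(s))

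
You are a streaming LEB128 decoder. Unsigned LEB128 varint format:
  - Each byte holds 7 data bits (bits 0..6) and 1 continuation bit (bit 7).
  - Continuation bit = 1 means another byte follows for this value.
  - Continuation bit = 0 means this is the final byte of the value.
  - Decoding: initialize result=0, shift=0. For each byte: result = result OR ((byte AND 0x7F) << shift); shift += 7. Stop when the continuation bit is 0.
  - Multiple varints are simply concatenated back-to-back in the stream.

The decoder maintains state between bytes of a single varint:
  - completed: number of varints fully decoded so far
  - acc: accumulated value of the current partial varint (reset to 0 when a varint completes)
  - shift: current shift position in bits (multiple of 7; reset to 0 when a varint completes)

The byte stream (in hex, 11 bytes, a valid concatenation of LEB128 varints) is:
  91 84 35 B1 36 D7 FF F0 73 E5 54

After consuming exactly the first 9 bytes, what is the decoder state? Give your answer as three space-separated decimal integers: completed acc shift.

byte[0]=0x91 cont=1 payload=0x11: acc |= 17<<0 -> completed=0 acc=17 shift=7
byte[1]=0x84 cont=1 payload=0x04: acc |= 4<<7 -> completed=0 acc=529 shift=14
byte[2]=0x35 cont=0 payload=0x35: varint #1 complete (value=868881); reset -> completed=1 acc=0 shift=0
byte[3]=0xB1 cont=1 payload=0x31: acc |= 49<<0 -> completed=1 acc=49 shift=7
byte[4]=0x36 cont=0 payload=0x36: varint #2 complete (value=6961); reset -> completed=2 acc=0 shift=0
byte[5]=0xD7 cont=1 payload=0x57: acc |= 87<<0 -> completed=2 acc=87 shift=7
byte[6]=0xFF cont=1 payload=0x7F: acc |= 127<<7 -> completed=2 acc=16343 shift=14
byte[7]=0xF0 cont=1 payload=0x70: acc |= 112<<14 -> completed=2 acc=1851351 shift=21
byte[8]=0x73 cont=0 payload=0x73: varint #3 complete (value=243023831); reset -> completed=3 acc=0 shift=0

Answer: 3 0 0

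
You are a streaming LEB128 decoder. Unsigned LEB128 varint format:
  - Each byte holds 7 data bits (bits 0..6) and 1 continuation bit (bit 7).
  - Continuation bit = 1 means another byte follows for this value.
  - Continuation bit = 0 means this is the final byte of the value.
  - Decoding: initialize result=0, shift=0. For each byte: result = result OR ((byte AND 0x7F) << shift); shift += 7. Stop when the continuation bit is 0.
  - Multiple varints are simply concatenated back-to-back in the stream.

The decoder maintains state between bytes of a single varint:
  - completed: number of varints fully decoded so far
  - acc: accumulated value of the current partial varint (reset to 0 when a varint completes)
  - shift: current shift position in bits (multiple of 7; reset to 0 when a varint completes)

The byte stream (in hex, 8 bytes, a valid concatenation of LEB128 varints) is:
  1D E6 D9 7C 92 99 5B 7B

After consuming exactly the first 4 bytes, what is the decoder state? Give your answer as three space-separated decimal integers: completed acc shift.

Answer: 2 0 0

Derivation:
byte[0]=0x1D cont=0 payload=0x1D: varint #1 complete (value=29); reset -> completed=1 acc=0 shift=0
byte[1]=0xE6 cont=1 payload=0x66: acc |= 102<<0 -> completed=1 acc=102 shift=7
byte[2]=0xD9 cont=1 payload=0x59: acc |= 89<<7 -> completed=1 acc=11494 shift=14
byte[3]=0x7C cont=0 payload=0x7C: varint #2 complete (value=2043110); reset -> completed=2 acc=0 shift=0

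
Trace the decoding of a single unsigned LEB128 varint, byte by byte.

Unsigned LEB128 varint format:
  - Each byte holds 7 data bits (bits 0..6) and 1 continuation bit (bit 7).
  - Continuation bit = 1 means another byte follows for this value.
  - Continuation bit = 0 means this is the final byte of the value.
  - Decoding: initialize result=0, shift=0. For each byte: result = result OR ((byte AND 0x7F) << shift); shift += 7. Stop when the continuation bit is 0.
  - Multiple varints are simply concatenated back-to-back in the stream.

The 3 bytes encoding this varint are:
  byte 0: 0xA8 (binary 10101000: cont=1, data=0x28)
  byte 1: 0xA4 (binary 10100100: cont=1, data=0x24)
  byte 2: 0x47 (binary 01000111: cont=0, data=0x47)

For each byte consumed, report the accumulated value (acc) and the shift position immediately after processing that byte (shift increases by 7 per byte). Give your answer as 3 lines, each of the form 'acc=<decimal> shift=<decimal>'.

Answer: acc=40 shift=7
acc=4648 shift=14
acc=1167912 shift=21

Derivation:
byte 0=0xA8: payload=0x28=40, contrib = 40<<0 = 40; acc -> 40, shift -> 7
byte 1=0xA4: payload=0x24=36, contrib = 36<<7 = 4608; acc -> 4648, shift -> 14
byte 2=0x47: payload=0x47=71, contrib = 71<<14 = 1163264; acc -> 1167912, shift -> 21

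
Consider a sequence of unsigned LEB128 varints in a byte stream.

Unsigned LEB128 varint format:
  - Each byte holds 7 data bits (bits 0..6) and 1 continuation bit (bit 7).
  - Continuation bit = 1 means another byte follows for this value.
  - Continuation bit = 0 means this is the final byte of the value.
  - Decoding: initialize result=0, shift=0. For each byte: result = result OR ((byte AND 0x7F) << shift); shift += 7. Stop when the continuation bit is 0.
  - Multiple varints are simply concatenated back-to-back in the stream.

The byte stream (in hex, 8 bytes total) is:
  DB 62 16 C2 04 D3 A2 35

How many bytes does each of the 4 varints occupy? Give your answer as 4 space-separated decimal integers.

  byte[0]=0xDB cont=1 payload=0x5B=91: acc |= 91<<0 -> acc=91 shift=7
  byte[1]=0x62 cont=0 payload=0x62=98: acc |= 98<<7 -> acc=12635 shift=14 [end]
Varint 1: bytes[0:2] = DB 62 -> value 12635 (2 byte(s))
  byte[2]=0x16 cont=0 payload=0x16=22: acc |= 22<<0 -> acc=22 shift=7 [end]
Varint 2: bytes[2:3] = 16 -> value 22 (1 byte(s))
  byte[3]=0xC2 cont=1 payload=0x42=66: acc |= 66<<0 -> acc=66 shift=7
  byte[4]=0x04 cont=0 payload=0x04=4: acc |= 4<<7 -> acc=578 shift=14 [end]
Varint 3: bytes[3:5] = C2 04 -> value 578 (2 byte(s))
  byte[5]=0xD3 cont=1 payload=0x53=83: acc |= 83<<0 -> acc=83 shift=7
  byte[6]=0xA2 cont=1 payload=0x22=34: acc |= 34<<7 -> acc=4435 shift=14
  byte[7]=0x35 cont=0 payload=0x35=53: acc |= 53<<14 -> acc=872787 shift=21 [end]
Varint 4: bytes[5:8] = D3 A2 35 -> value 872787 (3 byte(s))

Answer: 2 1 2 3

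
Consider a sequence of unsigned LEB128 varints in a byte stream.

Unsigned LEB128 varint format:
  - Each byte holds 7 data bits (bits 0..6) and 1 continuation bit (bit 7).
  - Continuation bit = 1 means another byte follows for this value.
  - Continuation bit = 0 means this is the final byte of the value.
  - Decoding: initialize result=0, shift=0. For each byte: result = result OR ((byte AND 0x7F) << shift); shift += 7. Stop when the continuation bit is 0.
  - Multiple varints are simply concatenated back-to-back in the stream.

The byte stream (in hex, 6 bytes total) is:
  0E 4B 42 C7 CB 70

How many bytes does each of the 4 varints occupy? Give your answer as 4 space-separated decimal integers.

  byte[0]=0x0E cont=0 payload=0x0E=14: acc |= 14<<0 -> acc=14 shift=7 [end]
Varint 1: bytes[0:1] = 0E -> value 14 (1 byte(s))
  byte[1]=0x4B cont=0 payload=0x4B=75: acc |= 75<<0 -> acc=75 shift=7 [end]
Varint 2: bytes[1:2] = 4B -> value 75 (1 byte(s))
  byte[2]=0x42 cont=0 payload=0x42=66: acc |= 66<<0 -> acc=66 shift=7 [end]
Varint 3: bytes[2:3] = 42 -> value 66 (1 byte(s))
  byte[3]=0xC7 cont=1 payload=0x47=71: acc |= 71<<0 -> acc=71 shift=7
  byte[4]=0xCB cont=1 payload=0x4B=75: acc |= 75<<7 -> acc=9671 shift=14
  byte[5]=0x70 cont=0 payload=0x70=112: acc |= 112<<14 -> acc=1844679 shift=21 [end]
Varint 4: bytes[3:6] = C7 CB 70 -> value 1844679 (3 byte(s))

Answer: 1 1 1 3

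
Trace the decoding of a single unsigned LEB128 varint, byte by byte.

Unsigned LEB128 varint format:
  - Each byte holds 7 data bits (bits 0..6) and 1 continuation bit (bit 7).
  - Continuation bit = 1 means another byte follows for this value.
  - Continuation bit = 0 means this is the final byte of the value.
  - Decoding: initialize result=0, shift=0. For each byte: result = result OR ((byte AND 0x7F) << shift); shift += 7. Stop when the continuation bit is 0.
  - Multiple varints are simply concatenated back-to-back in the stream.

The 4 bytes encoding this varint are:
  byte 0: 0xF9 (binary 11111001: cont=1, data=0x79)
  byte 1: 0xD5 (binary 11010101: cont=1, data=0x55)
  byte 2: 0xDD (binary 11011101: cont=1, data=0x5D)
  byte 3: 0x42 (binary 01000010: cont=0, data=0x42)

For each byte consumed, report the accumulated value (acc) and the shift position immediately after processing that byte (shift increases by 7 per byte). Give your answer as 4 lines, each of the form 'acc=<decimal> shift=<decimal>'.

Answer: acc=121 shift=7
acc=11001 shift=14
acc=1534713 shift=21
acc=139946745 shift=28

Derivation:
byte 0=0xF9: payload=0x79=121, contrib = 121<<0 = 121; acc -> 121, shift -> 7
byte 1=0xD5: payload=0x55=85, contrib = 85<<7 = 10880; acc -> 11001, shift -> 14
byte 2=0xDD: payload=0x5D=93, contrib = 93<<14 = 1523712; acc -> 1534713, shift -> 21
byte 3=0x42: payload=0x42=66, contrib = 66<<21 = 138412032; acc -> 139946745, shift -> 28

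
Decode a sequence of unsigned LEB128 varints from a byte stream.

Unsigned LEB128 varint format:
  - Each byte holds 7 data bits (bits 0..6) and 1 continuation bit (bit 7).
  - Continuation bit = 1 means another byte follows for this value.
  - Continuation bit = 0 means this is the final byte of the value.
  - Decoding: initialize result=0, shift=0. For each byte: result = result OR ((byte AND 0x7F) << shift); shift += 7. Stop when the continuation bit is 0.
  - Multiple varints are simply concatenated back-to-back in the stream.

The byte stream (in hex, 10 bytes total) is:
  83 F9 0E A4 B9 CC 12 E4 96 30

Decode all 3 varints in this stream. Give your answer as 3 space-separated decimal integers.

Answer: 244867 39001252 789348

Derivation:
  byte[0]=0x83 cont=1 payload=0x03=3: acc |= 3<<0 -> acc=3 shift=7
  byte[1]=0xF9 cont=1 payload=0x79=121: acc |= 121<<7 -> acc=15491 shift=14
  byte[2]=0x0E cont=0 payload=0x0E=14: acc |= 14<<14 -> acc=244867 shift=21 [end]
Varint 1: bytes[0:3] = 83 F9 0E -> value 244867 (3 byte(s))
  byte[3]=0xA4 cont=1 payload=0x24=36: acc |= 36<<0 -> acc=36 shift=7
  byte[4]=0xB9 cont=1 payload=0x39=57: acc |= 57<<7 -> acc=7332 shift=14
  byte[5]=0xCC cont=1 payload=0x4C=76: acc |= 76<<14 -> acc=1252516 shift=21
  byte[6]=0x12 cont=0 payload=0x12=18: acc |= 18<<21 -> acc=39001252 shift=28 [end]
Varint 2: bytes[3:7] = A4 B9 CC 12 -> value 39001252 (4 byte(s))
  byte[7]=0xE4 cont=1 payload=0x64=100: acc |= 100<<0 -> acc=100 shift=7
  byte[8]=0x96 cont=1 payload=0x16=22: acc |= 22<<7 -> acc=2916 shift=14
  byte[9]=0x30 cont=0 payload=0x30=48: acc |= 48<<14 -> acc=789348 shift=21 [end]
Varint 3: bytes[7:10] = E4 96 30 -> value 789348 (3 byte(s))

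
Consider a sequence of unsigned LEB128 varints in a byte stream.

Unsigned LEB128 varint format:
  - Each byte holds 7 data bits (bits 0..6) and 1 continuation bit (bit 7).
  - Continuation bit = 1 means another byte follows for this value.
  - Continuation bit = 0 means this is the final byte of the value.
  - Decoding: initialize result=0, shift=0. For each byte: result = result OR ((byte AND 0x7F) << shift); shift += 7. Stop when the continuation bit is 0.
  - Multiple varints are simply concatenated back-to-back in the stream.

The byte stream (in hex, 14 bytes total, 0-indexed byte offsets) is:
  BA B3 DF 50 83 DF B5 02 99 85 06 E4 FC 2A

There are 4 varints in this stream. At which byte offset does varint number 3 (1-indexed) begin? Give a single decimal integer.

Answer: 8

Derivation:
  byte[0]=0xBA cont=1 payload=0x3A=58: acc |= 58<<0 -> acc=58 shift=7
  byte[1]=0xB3 cont=1 payload=0x33=51: acc |= 51<<7 -> acc=6586 shift=14
  byte[2]=0xDF cont=1 payload=0x5F=95: acc |= 95<<14 -> acc=1563066 shift=21
  byte[3]=0x50 cont=0 payload=0x50=80: acc |= 80<<21 -> acc=169335226 shift=28 [end]
Varint 1: bytes[0:4] = BA B3 DF 50 -> value 169335226 (4 byte(s))
  byte[4]=0x83 cont=1 payload=0x03=3: acc |= 3<<0 -> acc=3 shift=7
  byte[5]=0xDF cont=1 payload=0x5F=95: acc |= 95<<7 -> acc=12163 shift=14
  byte[6]=0xB5 cont=1 payload=0x35=53: acc |= 53<<14 -> acc=880515 shift=21
  byte[7]=0x02 cont=0 payload=0x02=2: acc |= 2<<21 -> acc=5074819 shift=28 [end]
Varint 2: bytes[4:8] = 83 DF B5 02 -> value 5074819 (4 byte(s))
  byte[8]=0x99 cont=1 payload=0x19=25: acc |= 25<<0 -> acc=25 shift=7
  byte[9]=0x85 cont=1 payload=0x05=5: acc |= 5<<7 -> acc=665 shift=14
  byte[10]=0x06 cont=0 payload=0x06=6: acc |= 6<<14 -> acc=98969 shift=21 [end]
Varint 3: bytes[8:11] = 99 85 06 -> value 98969 (3 byte(s))
  byte[11]=0xE4 cont=1 payload=0x64=100: acc |= 100<<0 -> acc=100 shift=7
  byte[12]=0xFC cont=1 payload=0x7C=124: acc |= 124<<7 -> acc=15972 shift=14
  byte[13]=0x2A cont=0 payload=0x2A=42: acc |= 42<<14 -> acc=704100 shift=21 [end]
Varint 4: bytes[11:14] = E4 FC 2A -> value 704100 (3 byte(s))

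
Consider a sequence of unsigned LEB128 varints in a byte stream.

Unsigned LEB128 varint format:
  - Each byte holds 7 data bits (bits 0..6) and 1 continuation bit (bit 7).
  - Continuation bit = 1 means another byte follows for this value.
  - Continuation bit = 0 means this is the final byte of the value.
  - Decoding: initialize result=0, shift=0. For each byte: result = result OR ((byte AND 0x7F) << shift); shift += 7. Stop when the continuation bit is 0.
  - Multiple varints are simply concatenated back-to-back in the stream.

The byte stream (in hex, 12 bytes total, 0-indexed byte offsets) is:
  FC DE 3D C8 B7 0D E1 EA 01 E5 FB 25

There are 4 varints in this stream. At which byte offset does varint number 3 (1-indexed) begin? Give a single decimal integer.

Answer: 6

Derivation:
  byte[0]=0xFC cont=1 payload=0x7C=124: acc |= 124<<0 -> acc=124 shift=7
  byte[1]=0xDE cont=1 payload=0x5E=94: acc |= 94<<7 -> acc=12156 shift=14
  byte[2]=0x3D cont=0 payload=0x3D=61: acc |= 61<<14 -> acc=1011580 shift=21 [end]
Varint 1: bytes[0:3] = FC DE 3D -> value 1011580 (3 byte(s))
  byte[3]=0xC8 cont=1 payload=0x48=72: acc |= 72<<0 -> acc=72 shift=7
  byte[4]=0xB7 cont=1 payload=0x37=55: acc |= 55<<7 -> acc=7112 shift=14
  byte[5]=0x0D cont=0 payload=0x0D=13: acc |= 13<<14 -> acc=220104 shift=21 [end]
Varint 2: bytes[3:6] = C8 B7 0D -> value 220104 (3 byte(s))
  byte[6]=0xE1 cont=1 payload=0x61=97: acc |= 97<<0 -> acc=97 shift=7
  byte[7]=0xEA cont=1 payload=0x6A=106: acc |= 106<<7 -> acc=13665 shift=14
  byte[8]=0x01 cont=0 payload=0x01=1: acc |= 1<<14 -> acc=30049 shift=21 [end]
Varint 3: bytes[6:9] = E1 EA 01 -> value 30049 (3 byte(s))
  byte[9]=0xE5 cont=1 payload=0x65=101: acc |= 101<<0 -> acc=101 shift=7
  byte[10]=0xFB cont=1 payload=0x7B=123: acc |= 123<<7 -> acc=15845 shift=14
  byte[11]=0x25 cont=0 payload=0x25=37: acc |= 37<<14 -> acc=622053 shift=21 [end]
Varint 4: bytes[9:12] = E5 FB 25 -> value 622053 (3 byte(s))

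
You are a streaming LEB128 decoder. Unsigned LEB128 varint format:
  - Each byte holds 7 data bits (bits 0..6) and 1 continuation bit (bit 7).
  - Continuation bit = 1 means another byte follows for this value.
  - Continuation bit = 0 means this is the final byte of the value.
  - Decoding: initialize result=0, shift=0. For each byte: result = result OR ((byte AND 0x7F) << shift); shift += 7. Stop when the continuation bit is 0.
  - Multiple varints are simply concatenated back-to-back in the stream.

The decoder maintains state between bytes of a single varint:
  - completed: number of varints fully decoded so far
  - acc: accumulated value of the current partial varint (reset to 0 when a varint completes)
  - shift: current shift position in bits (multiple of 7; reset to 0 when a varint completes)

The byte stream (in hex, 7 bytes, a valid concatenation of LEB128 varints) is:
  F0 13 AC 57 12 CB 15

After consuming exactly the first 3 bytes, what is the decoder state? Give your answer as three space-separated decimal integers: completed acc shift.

byte[0]=0xF0 cont=1 payload=0x70: acc |= 112<<0 -> completed=0 acc=112 shift=7
byte[1]=0x13 cont=0 payload=0x13: varint #1 complete (value=2544); reset -> completed=1 acc=0 shift=0
byte[2]=0xAC cont=1 payload=0x2C: acc |= 44<<0 -> completed=1 acc=44 shift=7

Answer: 1 44 7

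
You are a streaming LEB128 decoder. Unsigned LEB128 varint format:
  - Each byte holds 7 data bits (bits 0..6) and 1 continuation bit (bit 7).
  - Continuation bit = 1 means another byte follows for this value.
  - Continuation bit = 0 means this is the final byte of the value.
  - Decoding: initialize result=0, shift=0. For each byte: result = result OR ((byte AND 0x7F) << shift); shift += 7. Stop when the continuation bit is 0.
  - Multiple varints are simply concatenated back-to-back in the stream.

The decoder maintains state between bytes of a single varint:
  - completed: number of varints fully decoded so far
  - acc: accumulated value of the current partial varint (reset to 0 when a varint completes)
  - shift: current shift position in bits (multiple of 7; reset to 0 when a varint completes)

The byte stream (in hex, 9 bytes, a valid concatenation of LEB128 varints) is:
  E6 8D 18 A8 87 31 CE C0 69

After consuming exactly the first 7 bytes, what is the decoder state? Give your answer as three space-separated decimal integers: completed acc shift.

Answer: 2 78 7

Derivation:
byte[0]=0xE6 cont=1 payload=0x66: acc |= 102<<0 -> completed=0 acc=102 shift=7
byte[1]=0x8D cont=1 payload=0x0D: acc |= 13<<7 -> completed=0 acc=1766 shift=14
byte[2]=0x18 cont=0 payload=0x18: varint #1 complete (value=394982); reset -> completed=1 acc=0 shift=0
byte[3]=0xA8 cont=1 payload=0x28: acc |= 40<<0 -> completed=1 acc=40 shift=7
byte[4]=0x87 cont=1 payload=0x07: acc |= 7<<7 -> completed=1 acc=936 shift=14
byte[5]=0x31 cont=0 payload=0x31: varint #2 complete (value=803752); reset -> completed=2 acc=0 shift=0
byte[6]=0xCE cont=1 payload=0x4E: acc |= 78<<0 -> completed=2 acc=78 shift=7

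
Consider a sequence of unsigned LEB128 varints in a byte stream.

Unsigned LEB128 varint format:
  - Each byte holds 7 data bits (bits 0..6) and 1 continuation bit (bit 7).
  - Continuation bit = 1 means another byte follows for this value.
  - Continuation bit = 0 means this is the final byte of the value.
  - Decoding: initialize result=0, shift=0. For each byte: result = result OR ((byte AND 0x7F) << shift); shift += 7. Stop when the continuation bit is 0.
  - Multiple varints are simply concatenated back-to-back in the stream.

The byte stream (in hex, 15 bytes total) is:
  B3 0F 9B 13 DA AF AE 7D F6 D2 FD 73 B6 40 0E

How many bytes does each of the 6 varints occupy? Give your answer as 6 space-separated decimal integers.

  byte[0]=0xB3 cont=1 payload=0x33=51: acc |= 51<<0 -> acc=51 shift=7
  byte[1]=0x0F cont=0 payload=0x0F=15: acc |= 15<<7 -> acc=1971 shift=14 [end]
Varint 1: bytes[0:2] = B3 0F -> value 1971 (2 byte(s))
  byte[2]=0x9B cont=1 payload=0x1B=27: acc |= 27<<0 -> acc=27 shift=7
  byte[3]=0x13 cont=0 payload=0x13=19: acc |= 19<<7 -> acc=2459 shift=14 [end]
Varint 2: bytes[2:4] = 9B 13 -> value 2459 (2 byte(s))
  byte[4]=0xDA cont=1 payload=0x5A=90: acc |= 90<<0 -> acc=90 shift=7
  byte[5]=0xAF cont=1 payload=0x2F=47: acc |= 47<<7 -> acc=6106 shift=14
  byte[6]=0xAE cont=1 payload=0x2E=46: acc |= 46<<14 -> acc=759770 shift=21
  byte[7]=0x7D cont=0 payload=0x7D=125: acc |= 125<<21 -> acc=262903770 shift=28 [end]
Varint 3: bytes[4:8] = DA AF AE 7D -> value 262903770 (4 byte(s))
  byte[8]=0xF6 cont=1 payload=0x76=118: acc |= 118<<0 -> acc=118 shift=7
  byte[9]=0xD2 cont=1 payload=0x52=82: acc |= 82<<7 -> acc=10614 shift=14
  byte[10]=0xFD cont=1 payload=0x7D=125: acc |= 125<<14 -> acc=2058614 shift=21
  byte[11]=0x73 cont=0 payload=0x73=115: acc |= 115<<21 -> acc=243231094 shift=28 [end]
Varint 4: bytes[8:12] = F6 D2 FD 73 -> value 243231094 (4 byte(s))
  byte[12]=0xB6 cont=1 payload=0x36=54: acc |= 54<<0 -> acc=54 shift=7
  byte[13]=0x40 cont=0 payload=0x40=64: acc |= 64<<7 -> acc=8246 shift=14 [end]
Varint 5: bytes[12:14] = B6 40 -> value 8246 (2 byte(s))
  byte[14]=0x0E cont=0 payload=0x0E=14: acc |= 14<<0 -> acc=14 shift=7 [end]
Varint 6: bytes[14:15] = 0E -> value 14 (1 byte(s))

Answer: 2 2 4 4 2 1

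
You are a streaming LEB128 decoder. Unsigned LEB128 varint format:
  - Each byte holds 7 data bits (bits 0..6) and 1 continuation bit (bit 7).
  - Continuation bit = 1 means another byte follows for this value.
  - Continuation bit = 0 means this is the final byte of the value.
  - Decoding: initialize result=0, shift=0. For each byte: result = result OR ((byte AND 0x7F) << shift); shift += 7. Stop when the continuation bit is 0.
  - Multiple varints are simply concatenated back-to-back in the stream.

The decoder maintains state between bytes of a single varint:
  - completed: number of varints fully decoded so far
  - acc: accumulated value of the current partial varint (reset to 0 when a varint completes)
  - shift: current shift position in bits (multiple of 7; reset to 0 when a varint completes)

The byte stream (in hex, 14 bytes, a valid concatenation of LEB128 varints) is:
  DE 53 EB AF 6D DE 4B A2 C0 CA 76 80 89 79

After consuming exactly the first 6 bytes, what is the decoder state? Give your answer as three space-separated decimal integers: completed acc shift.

Answer: 2 94 7

Derivation:
byte[0]=0xDE cont=1 payload=0x5E: acc |= 94<<0 -> completed=0 acc=94 shift=7
byte[1]=0x53 cont=0 payload=0x53: varint #1 complete (value=10718); reset -> completed=1 acc=0 shift=0
byte[2]=0xEB cont=1 payload=0x6B: acc |= 107<<0 -> completed=1 acc=107 shift=7
byte[3]=0xAF cont=1 payload=0x2F: acc |= 47<<7 -> completed=1 acc=6123 shift=14
byte[4]=0x6D cont=0 payload=0x6D: varint #2 complete (value=1791979); reset -> completed=2 acc=0 shift=0
byte[5]=0xDE cont=1 payload=0x5E: acc |= 94<<0 -> completed=2 acc=94 shift=7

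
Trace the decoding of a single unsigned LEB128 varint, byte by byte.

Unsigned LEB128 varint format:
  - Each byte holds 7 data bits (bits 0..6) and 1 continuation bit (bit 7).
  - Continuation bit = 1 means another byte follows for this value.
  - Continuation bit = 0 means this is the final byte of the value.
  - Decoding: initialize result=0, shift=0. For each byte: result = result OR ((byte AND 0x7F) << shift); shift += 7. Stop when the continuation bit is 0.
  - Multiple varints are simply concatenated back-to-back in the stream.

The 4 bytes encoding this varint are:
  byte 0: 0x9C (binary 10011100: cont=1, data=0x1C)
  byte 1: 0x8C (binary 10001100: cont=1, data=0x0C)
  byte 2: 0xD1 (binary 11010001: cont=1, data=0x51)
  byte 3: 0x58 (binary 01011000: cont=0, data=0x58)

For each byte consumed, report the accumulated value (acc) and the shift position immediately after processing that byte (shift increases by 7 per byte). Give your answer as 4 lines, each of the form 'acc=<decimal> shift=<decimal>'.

Answer: acc=28 shift=7
acc=1564 shift=14
acc=1328668 shift=21
acc=185878044 shift=28

Derivation:
byte 0=0x9C: payload=0x1C=28, contrib = 28<<0 = 28; acc -> 28, shift -> 7
byte 1=0x8C: payload=0x0C=12, contrib = 12<<7 = 1536; acc -> 1564, shift -> 14
byte 2=0xD1: payload=0x51=81, contrib = 81<<14 = 1327104; acc -> 1328668, shift -> 21
byte 3=0x58: payload=0x58=88, contrib = 88<<21 = 184549376; acc -> 185878044, shift -> 28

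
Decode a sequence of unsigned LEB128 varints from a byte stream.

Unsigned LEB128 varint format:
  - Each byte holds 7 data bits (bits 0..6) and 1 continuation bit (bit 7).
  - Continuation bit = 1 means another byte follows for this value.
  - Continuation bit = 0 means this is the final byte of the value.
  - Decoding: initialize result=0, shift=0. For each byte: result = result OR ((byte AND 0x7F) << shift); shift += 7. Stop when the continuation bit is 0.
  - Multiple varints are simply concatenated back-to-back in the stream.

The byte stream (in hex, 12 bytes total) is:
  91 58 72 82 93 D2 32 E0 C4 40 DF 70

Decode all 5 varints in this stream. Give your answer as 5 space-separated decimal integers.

  byte[0]=0x91 cont=1 payload=0x11=17: acc |= 17<<0 -> acc=17 shift=7
  byte[1]=0x58 cont=0 payload=0x58=88: acc |= 88<<7 -> acc=11281 shift=14 [end]
Varint 1: bytes[0:2] = 91 58 -> value 11281 (2 byte(s))
  byte[2]=0x72 cont=0 payload=0x72=114: acc |= 114<<0 -> acc=114 shift=7 [end]
Varint 2: bytes[2:3] = 72 -> value 114 (1 byte(s))
  byte[3]=0x82 cont=1 payload=0x02=2: acc |= 2<<0 -> acc=2 shift=7
  byte[4]=0x93 cont=1 payload=0x13=19: acc |= 19<<7 -> acc=2434 shift=14
  byte[5]=0xD2 cont=1 payload=0x52=82: acc |= 82<<14 -> acc=1345922 shift=21
  byte[6]=0x32 cont=0 payload=0x32=50: acc |= 50<<21 -> acc=106203522 shift=28 [end]
Varint 3: bytes[3:7] = 82 93 D2 32 -> value 106203522 (4 byte(s))
  byte[7]=0xE0 cont=1 payload=0x60=96: acc |= 96<<0 -> acc=96 shift=7
  byte[8]=0xC4 cont=1 payload=0x44=68: acc |= 68<<7 -> acc=8800 shift=14
  byte[9]=0x40 cont=0 payload=0x40=64: acc |= 64<<14 -> acc=1057376 shift=21 [end]
Varint 4: bytes[7:10] = E0 C4 40 -> value 1057376 (3 byte(s))
  byte[10]=0xDF cont=1 payload=0x5F=95: acc |= 95<<0 -> acc=95 shift=7
  byte[11]=0x70 cont=0 payload=0x70=112: acc |= 112<<7 -> acc=14431 shift=14 [end]
Varint 5: bytes[10:12] = DF 70 -> value 14431 (2 byte(s))

Answer: 11281 114 106203522 1057376 14431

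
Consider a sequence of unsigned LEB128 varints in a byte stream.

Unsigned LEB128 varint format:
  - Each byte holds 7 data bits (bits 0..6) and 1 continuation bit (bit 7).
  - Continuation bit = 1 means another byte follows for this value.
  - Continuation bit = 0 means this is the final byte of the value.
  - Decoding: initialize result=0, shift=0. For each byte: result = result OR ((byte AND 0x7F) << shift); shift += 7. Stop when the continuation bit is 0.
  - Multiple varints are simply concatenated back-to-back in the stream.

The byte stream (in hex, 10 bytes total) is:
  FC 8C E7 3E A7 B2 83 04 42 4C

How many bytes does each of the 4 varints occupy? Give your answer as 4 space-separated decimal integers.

  byte[0]=0xFC cont=1 payload=0x7C=124: acc |= 124<<0 -> acc=124 shift=7
  byte[1]=0x8C cont=1 payload=0x0C=12: acc |= 12<<7 -> acc=1660 shift=14
  byte[2]=0xE7 cont=1 payload=0x67=103: acc |= 103<<14 -> acc=1689212 shift=21
  byte[3]=0x3E cont=0 payload=0x3E=62: acc |= 62<<21 -> acc=131712636 shift=28 [end]
Varint 1: bytes[0:4] = FC 8C E7 3E -> value 131712636 (4 byte(s))
  byte[4]=0xA7 cont=1 payload=0x27=39: acc |= 39<<0 -> acc=39 shift=7
  byte[5]=0xB2 cont=1 payload=0x32=50: acc |= 50<<7 -> acc=6439 shift=14
  byte[6]=0x83 cont=1 payload=0x03=3: acc |= 3<<14 -> acc=55591 shift=21
  byte[7]=0x04 cont=0 payload=0x04=4: acc |= 4<<21 -> acc=8444199 shift=28 [end]
Varint 2: bytes[4:8] = A7 B2 83 04 -> value 8444199 (4 byte(s))
  byte[8]=0x42 cont=0 payload=0x42=66: acc |= 66<<0 -> acc=66 shift=7 [end]
Varint 3: bytes[8:9] = 42 -> value 66 (1 byte(s))
  byte[9]=0x4C cont=0 payload=0x4C=76: acc |= 76<<0 -> acc=76 shift=7 [end]
Varint 4: bytes[9:10] = 4C -> value 76 (1 byte(s))

Answer: 4 4 1 1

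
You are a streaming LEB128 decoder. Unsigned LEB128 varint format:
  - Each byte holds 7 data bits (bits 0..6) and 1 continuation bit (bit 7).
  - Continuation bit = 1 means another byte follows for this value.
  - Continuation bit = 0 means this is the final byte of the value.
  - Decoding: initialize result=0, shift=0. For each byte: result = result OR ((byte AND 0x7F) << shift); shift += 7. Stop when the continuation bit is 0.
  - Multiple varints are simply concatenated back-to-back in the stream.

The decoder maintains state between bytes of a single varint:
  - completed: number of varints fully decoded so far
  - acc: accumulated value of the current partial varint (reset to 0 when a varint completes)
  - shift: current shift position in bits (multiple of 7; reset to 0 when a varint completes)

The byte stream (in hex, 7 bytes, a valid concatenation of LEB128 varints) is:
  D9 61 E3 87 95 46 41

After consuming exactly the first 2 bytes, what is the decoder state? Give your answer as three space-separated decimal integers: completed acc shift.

byte[0]=0xD9 cont=1 payload=0x59: acc |= 89<<0 -> completed=0 acc=89 shift=7
byte[1]=0x61 cont=0 payload=0x61: varint #1 complete (value=12505); reset -> completed=1 acc=0 shift=0

Answer: 1 0 0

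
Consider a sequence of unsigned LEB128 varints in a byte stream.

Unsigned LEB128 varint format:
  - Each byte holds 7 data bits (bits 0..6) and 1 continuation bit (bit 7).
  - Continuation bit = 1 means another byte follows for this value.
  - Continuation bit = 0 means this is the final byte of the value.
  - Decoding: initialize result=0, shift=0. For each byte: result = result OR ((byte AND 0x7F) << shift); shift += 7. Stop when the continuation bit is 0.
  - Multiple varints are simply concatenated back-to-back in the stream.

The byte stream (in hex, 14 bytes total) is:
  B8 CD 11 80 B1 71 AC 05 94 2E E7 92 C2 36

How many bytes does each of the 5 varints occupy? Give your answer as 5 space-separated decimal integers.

Answer: 3 3 2 2 4

Derivation:
  byte[0]=0xB8 cont=1 payload=0x38=56: acc |= 56<<0 -> acc=56 shift=7
  byte[1]=0xCD cont=1 payload=0x4D=77: acc |= 77<<7 -> acc=9912 shift=14
  byte[2]=0x11 cont=0 payload=0x11=17: acc |= 17<<14 -> acc=288440 shift=21 [end]
Varint 1: bytes[0:3] = B8 CD 11 -> value 288440 (3 byte(s))
  byte[3]=0x80 cont=1 payload=0x00=0: acc |= 0<<0 -> acc=0 shift=7
  byte[4]=0xB1 cont=1 payload=0x31=49: acc |= 49<<7 -> acc=6272 shift=14
  byte[5]=0x71 cont=0 payload=0x71=113: acc |= 113<<14 -> acc=1857664 shift=21 [end]
Varint 2: bytes[3:6] = 80 B1 71 -> value 1857664 (3 byte(s))
  byte[6]=0xAC cont=1 payload=0x2C=44: acc |= 44<<0 -> acc=44 shift=7
  byte[7]=0x05 cont=0 payload=0x05=5: acc |= 5<<7 -> acc=684 shift=14 [end]
Varint 3: bytes[6:8] = AC 05 -> value 684 (2 byte(s))
  byte[8]=0x94 cont=1 payload=0x14=20: acc |= 20<<0 -> acc=20 shift=7
  byte[9]=0x2E cont=0 payload=0x2E=46: acc |= 46<<7 -> acc=5908 shift=14 [end]
Varint 4: bytes[8:10] = 94 2E -> value 5908 (2 byte(s))
  byte[10]=0xE7 cont=1 payload=0x67=103: acc |= 103<<0 -> acc=103 shift=7
  byte[11]=0x92 cont=1 payload=0x12=18: acc |= 18<<7 -> acc=2407 shift=14
  byte[12]=0xC2 cont=1 payload=0x42=66: acc |= 66<<14 -> acc=1083751 shift=21
  byte[13]=0x36 cont=0 payload=0x36=54: acc |= 54<<21 -> acc=114329959 shift=28 [end]
Varint 5: bytes[10:14] = E7 92 C2 36 -> value 114329959 (4 byte(s))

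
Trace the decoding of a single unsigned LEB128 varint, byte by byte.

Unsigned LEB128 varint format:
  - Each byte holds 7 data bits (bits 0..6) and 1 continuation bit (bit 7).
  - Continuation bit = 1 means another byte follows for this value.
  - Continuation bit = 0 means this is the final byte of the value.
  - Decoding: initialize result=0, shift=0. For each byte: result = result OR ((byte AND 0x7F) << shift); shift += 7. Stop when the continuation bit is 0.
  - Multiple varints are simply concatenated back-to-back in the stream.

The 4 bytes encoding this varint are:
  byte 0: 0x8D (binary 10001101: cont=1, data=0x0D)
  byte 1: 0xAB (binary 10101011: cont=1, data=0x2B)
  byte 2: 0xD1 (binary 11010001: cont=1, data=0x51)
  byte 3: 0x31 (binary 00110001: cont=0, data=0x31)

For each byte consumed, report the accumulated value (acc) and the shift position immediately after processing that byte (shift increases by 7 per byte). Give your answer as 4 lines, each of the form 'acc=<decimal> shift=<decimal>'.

Answer: acc=13 shift=7
acc=5517 shift=14
acc=1332621 shift=21
acc=104093069 shift=28

Derivation:
byte 0=0x8D: payload=0x0D=13, contrib = 13<<0 = 13; acc -> 13, shift -> 7
byte 1=0xAB: payload=0x2B=43, contrib = 43<<7 = 5504; acc -> 5517, shift -> 14
byte 2=0xD1: payload=0x51=81, contrib = 81<<14 = 1327104; acc -> 1332621, shift -> 21
byte 3=0x31: payload=0x31=49, contrib = 49<<21 = 102760448; acc -> 104093069, shift -> 28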